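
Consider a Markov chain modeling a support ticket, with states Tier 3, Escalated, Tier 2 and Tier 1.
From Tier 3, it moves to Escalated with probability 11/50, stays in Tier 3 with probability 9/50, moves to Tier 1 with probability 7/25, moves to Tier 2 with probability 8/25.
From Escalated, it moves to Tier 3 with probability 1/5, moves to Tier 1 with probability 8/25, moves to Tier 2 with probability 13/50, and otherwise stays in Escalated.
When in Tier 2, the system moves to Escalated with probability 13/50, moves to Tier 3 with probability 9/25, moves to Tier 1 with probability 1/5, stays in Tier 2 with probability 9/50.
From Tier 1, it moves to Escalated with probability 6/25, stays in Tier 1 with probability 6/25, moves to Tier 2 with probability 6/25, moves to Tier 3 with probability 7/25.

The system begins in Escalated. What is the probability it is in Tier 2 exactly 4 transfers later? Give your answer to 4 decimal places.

0.2500

Propagate the distribution vector 4 transfers from Escalated.
After 0 transfers: (0.0000, 1.0000, 0.0000, 0.0000)
After 1 transfer: (0.2000, 0.2200, 0.2600, 0.3200)
After 2 transfers: (0.2632, 0.2368, 0.2448, 0.2552)
After 3 transfers: (0.2543, 0.2349, 0.2511, 0.2597)
After 4 transfers: (0.2559, 0.2352, 0.2500, 0.2589)
P(in Tier 2 after 4 transfers) = 0.2500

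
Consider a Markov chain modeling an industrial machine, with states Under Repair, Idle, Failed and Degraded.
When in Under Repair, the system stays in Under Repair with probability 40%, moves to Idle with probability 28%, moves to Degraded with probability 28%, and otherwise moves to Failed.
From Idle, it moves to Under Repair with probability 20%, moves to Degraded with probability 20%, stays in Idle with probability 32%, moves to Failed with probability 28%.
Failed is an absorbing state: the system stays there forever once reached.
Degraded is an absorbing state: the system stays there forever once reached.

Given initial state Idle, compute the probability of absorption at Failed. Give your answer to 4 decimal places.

0.5000

Let h(s) be the probability of absorption at Failed starting from transient state s. Then h(Failed) = 1 and h(Degraded) = 0. By first-step analysis:
h(Under Repair) = 0.4·h(Under Repair) + 0.28·h(Idle) + 0.04·1 + 0.28·0
h(Idle) = 0.2·h(Under Repair) + 0.32·h(Idle) + 0.28·1 + 0.2·0
Solving: h(Under Repair) = 0.3000, h(Idle) = 0.5000.
Starting from Idle, the probability is 0.5000.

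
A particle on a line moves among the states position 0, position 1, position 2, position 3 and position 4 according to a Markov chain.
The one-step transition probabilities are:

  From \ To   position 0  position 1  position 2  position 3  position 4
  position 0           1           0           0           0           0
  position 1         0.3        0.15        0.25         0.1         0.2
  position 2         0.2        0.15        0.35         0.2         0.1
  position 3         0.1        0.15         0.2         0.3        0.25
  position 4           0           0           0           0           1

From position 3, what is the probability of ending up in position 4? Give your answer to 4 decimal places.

Let h(s) be the probability of absorption at position 4 starting from transient state s. Then h(position 4) = 1 and h(position 0) = 0. By first-step analysis:
h(position 1) = 0.3·0 + 0.15·h(position 1) + 0.25·h(position 2) + 0.1·h(position 3) + 0.2·1
h(position 2) = 0.2·0 + 0.15·h(position 1) + 0.35·h(position 2) + 0.2·h(position 3) + 0.1·1
h(position 3) = 0.1·0 + 0.15·h(position 1) + 0.2·h(position 2) + 0.3·h(position 3) + 0.25·1
Solving: h(position 1) = 0.4286, h(position 2) = 0.4286, h(position 3) = 0.5714.
Starting from position 3, the probability is 0.5714.

0.5714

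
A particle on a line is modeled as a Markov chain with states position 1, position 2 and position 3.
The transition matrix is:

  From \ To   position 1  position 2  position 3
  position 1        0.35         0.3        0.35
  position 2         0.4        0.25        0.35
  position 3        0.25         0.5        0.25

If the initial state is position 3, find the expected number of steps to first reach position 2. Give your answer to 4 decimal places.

Let t(s) be the expected number of steps to first reach position 2 from state s, with t(position 2) = 0. Conditioning on the first step:
t(position 1) = 1 + 0.35·t(position 1) + 0.35·t(position 3)
t(position 3) = 1 + 0.25·t(position 1) + 0.25·t(position 3)
Solving: t(position 1) = 2.7500, t(position 3) = 2.2500.
Expected steps from position 3 to position 2: 2.2500.

2.2500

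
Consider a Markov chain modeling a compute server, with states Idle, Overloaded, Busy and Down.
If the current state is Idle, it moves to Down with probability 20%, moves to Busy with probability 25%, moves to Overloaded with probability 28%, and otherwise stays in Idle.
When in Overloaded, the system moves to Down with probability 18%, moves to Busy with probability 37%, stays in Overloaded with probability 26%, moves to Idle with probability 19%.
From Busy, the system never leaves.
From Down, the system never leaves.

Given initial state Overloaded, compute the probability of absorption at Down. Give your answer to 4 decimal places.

0.3478

Let h(s) be the probability of absorption at Down starting from transient state s. Then h(Down) = 1 and h(Busy) = 0. By first-step analysis:
h(Idle) = 0.27·h(Idle) + 0.28·h(Overloaded) + 0.25·0 + 0.2·1
h(Overloaded) = 0.19·h(Idle) + 0.26·h(Overloaded) + 0.37·0 + 0.18·1
Solving: h(Idle) = 0.4074, h(Overloaded) = 0.3478.
Starting from Overloaded, the probability is 0.3478.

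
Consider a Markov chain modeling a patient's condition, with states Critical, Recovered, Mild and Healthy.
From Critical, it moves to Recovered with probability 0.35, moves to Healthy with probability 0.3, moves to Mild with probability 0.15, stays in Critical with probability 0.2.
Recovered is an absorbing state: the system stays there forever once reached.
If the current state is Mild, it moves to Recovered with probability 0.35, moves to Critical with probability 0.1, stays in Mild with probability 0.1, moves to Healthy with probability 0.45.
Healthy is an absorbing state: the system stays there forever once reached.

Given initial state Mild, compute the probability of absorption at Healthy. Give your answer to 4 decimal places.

0.5532

Let h(s) be the probability of absorption at Healthy starting from transient state s. Then h(Healthy) = 1 and h(Recovered) = 0. By first-step analysis:
h(Critical) = 0.2·h(Critical) + 0.35·0 + 0.15·h(Mild) + 0.3·1
h(Mild) = 0.1·h(Critical) + 0.35·0 + 0.1·h(Mild) + 0.45·1
Solving: h(Critical) = 0.4787, h(Mild) = 0.5532.
Starting from Mild, the probability is 0.5532.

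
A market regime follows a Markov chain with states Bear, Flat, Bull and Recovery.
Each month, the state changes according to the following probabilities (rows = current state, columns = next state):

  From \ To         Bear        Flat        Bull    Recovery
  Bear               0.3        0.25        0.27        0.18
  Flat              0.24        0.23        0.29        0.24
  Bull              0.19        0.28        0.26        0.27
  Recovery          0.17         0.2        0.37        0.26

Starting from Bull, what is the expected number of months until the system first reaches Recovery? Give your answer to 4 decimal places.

Let t(s) be the expected number of months to first reach Recovery from state s, with t(Recovery) = 0. Conditioning on the first month:
t(Bear) = 1 + 0.3·t(Bear) + 0.25·t(Flat) + 0.27·t(Bull)
t(Flat) = 1 + 0.24·t(Bear) + 0.23·t(Flat) + 0.29·t(Bull)
t(Bull) = 1 + 0.19·t(Bear) + 0.28·t(Flat) + 0.26·t(Bull)
Solving: t(Bear) = 4.5517, t(Flat) = 4.2759, t(Bull) = 4.1379.
Expected months from Bull to Recovery: 4.1379.

4.1379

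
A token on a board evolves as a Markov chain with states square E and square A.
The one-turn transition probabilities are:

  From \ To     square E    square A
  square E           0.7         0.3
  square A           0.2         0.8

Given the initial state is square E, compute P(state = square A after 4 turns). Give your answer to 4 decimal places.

0.5625

Propagate the distribution vector 4 turns from square E.
After 0 turns: (1.0000, 0.0000)
After 1 turn: (0.7000, 0.3000)
After 2 turns: (0.5500, 0.4500)
After 3 turns: (0.4750, 0.5250)
After 4 turns: (0.4375, 0.5625)
P(in square A after 4 turns) = 0.5625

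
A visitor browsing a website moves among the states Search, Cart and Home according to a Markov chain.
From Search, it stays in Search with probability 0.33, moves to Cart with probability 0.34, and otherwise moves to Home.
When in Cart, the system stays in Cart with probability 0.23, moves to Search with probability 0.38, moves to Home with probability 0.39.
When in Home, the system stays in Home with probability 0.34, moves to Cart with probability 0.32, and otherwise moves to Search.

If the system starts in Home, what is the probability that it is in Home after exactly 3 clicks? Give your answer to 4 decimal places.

Propagate the distribution vector 3 clicks from Home.
After 0 clicks: (0.0000, 0.0000, 1.0000)
After 1 click: (0.3400, 0.3200, 0.3400)
After 2 clicks: (0.3494, 0.2980, 0.3526)
After 3 clicks: (0.3484, 0.3002, 0.3514)
P(in Home after 3 clicks) = 0.3514

0.3514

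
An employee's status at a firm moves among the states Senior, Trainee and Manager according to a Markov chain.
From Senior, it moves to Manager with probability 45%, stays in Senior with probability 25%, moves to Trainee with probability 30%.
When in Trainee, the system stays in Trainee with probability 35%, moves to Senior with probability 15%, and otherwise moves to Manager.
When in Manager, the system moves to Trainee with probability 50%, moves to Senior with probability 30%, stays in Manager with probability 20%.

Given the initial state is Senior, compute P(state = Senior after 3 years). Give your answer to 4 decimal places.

0.2271

Propagate the distribution vector 3 years from Senior.
After 0 years: (1.0000, 0.0000, 0.0000)
After 1 year: (0.2500, 0.3000, 0.4500)
After 2 years: (0.2425, 0.4050, 0.3525)
After 3 years: (0.2271, 0.3908, 0.3821)
P(in Senior after 3 years) = 0.2271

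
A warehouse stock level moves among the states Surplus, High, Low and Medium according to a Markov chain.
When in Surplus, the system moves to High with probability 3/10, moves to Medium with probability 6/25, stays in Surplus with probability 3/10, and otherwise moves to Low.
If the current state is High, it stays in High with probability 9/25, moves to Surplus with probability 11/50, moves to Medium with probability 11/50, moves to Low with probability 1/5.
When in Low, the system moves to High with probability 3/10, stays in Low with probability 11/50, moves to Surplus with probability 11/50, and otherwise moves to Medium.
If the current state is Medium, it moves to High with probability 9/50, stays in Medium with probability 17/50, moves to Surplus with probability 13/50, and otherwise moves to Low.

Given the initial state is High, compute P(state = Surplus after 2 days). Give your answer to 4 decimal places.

0.2464

Propagate the distribution vector 2 days from High.
After 0 days: (0.0000, 1.0000, 0.0000, 0.0000)
After 1 day: (0.2200, 0.3600, 0.2000, 0.2200)
After 2 days: (0.2464, 0.2952, 0.1996, 0.2588)
P(in Surplus after 2 days) = 0.2464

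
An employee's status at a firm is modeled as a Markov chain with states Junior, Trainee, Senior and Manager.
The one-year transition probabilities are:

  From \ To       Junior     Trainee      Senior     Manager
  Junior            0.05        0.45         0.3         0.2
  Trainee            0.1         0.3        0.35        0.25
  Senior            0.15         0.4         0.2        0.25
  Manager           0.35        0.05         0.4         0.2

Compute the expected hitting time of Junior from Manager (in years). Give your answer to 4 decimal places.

Let t(s) be the expected number of years to first reach Junior from state s, with t(Junior) = 0. Conditioning on the first year:
t(Trainee) = 1 + 0.3·t(Trainee) + 0.35·t(Senior) + 0.25·t(Manager)
t(Senior) = 1 + 0.4·t(Trainee) + 0.2·t(Senior) + 0.25·t(Manager)
t(Manager) = 1 + 0.05·t(Trainee) + 0.4·t(Senior) + 0.2·t(Manager)
Solving: t(Trainee) = 5.7058, t(Senior) = 5.4578, t(Manager) = 4.3355.
Expected years from Manager to Junior: 4.3355.

4.3355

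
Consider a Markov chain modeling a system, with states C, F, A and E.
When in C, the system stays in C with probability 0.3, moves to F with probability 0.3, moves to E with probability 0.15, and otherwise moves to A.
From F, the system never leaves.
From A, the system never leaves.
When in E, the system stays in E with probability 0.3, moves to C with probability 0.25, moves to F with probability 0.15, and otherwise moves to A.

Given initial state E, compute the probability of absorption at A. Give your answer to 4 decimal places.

0.6022

Let h(s) be the probability of absorption at A starting from transient state s. Then h(A) = 1 and h(F) = 0. By first-step analysis:
h(C) = 0.3·h(C) + 0.3·0 + 0.25·1 + 0.15·h(E)
h(E) = 0.25·h(C) + 0.15·0 + 0.3·1 + 0.3·h(E)
Solving: h(C) = 0.4862, h(E) = 0.6022.
Starting from E, the probability is 0.6022.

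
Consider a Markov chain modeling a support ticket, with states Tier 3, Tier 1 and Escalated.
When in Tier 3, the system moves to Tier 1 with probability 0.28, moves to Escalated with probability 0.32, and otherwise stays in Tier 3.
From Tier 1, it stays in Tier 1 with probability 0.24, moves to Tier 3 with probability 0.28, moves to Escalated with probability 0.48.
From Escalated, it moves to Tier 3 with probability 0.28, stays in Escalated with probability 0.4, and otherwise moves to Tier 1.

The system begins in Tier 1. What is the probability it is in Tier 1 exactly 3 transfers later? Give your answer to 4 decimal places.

0.2843

Propagate the distribution vector 3 transfers from Tier 1.
After 0 transfers: (0.0000, 1.0000, 0.0000)
After 1 transfer: (0.2800, 0.2400, 0.4800)
After 2 transfers: (0.3136, 0.2896, 0.3968)
After 3 transfers: (0.3176, 0.2843, 0.3981)
P(in Tier 1 after 3 transfers) = 0.2843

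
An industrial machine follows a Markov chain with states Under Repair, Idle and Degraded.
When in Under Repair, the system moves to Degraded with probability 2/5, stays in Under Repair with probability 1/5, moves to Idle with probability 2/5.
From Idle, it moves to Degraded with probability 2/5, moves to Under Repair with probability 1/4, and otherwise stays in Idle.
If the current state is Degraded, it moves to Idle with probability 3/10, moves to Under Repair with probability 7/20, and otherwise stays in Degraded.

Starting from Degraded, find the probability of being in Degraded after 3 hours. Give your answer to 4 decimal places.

Propagate the distribution vector 3 hours from Degraded.
After 0 hours: (0.0000, 0.0000, 1.0000)
After 1 hour: (0.3500, 0.3000, 0.3500)
After 2 hours: (0.2675, 0.3500, 0.3825)
After 3 hours: (0.2749, 0.3443, 0.3809)
P(in Degraded after 3 hours) = 0.3809

0.3809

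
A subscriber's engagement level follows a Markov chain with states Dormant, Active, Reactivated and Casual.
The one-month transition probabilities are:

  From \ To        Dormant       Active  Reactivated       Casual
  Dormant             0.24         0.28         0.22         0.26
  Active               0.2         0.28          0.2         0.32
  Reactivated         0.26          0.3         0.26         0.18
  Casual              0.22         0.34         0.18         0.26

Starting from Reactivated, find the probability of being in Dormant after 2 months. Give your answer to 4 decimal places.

0.2296

Propagate the distribution vector 2 months from Reactivated.
After 0 months: (0.0000, 0.0000, 1.0000, 0.0000)
After 1 month: (0.2600, 0.3000, 0.2600, 0.1800)
After 2 months: (0.2296, 0.2960, 0.2172, 0.2572)
P(in Dormant after 2 months) = 0.2296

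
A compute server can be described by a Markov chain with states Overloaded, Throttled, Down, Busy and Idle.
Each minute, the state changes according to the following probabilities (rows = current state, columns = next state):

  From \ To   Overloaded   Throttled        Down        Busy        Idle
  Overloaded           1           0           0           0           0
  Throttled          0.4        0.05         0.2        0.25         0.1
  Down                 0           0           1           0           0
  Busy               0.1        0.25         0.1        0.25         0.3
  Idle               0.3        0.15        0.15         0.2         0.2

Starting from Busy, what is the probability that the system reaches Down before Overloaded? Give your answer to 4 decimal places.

Let h(s) be the probability of absorption at Down starting from transient state s. Then h(Down) = 1 and h(Overloaded) = 0. By first-step analysis:
h(Throttled) = 0.4·0 + 0.05·h(Throttled) + 0.2·1 + 0.25·h(Busy) + 0.1·h(Idle)
h(Busy) = 0.1·0 + 0.25·h(Throttled) + 0.1·1 + 0.25·h(Busy) + 0.3·h(Idle)
h(Idle) = 0.3·0 + 0.15·h(Throttled) + 0.15·1 + 0.2·h(Busy) + 0.2·h(Idle)
Solving: h(Throttled) = 0.3502, h(Busy) = 0.3904, h(Idle) = 0.3507.
Starting from Busy, the probability is 0.3904.

0.3904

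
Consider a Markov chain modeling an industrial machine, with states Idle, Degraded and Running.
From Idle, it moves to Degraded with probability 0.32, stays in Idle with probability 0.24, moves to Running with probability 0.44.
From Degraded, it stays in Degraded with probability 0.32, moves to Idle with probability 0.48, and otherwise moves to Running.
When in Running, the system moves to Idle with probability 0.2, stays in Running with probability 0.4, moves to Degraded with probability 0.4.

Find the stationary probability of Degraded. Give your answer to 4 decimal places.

0.3474

Let the stationary distribution be π with π = πP and π_1 + π_2 + π_3 = 1.
π_1 = 0.24·π_1 + 0.48·π_2 + 0.2·π_3
π_2 = 0.32·π_1 + 0.32·π_2 + 0.4·π_3
Solving with the normalization constraint gives π = (0.3097, 0.3474, 0.3429).
So the stationary probability of Degraded is 0.3474.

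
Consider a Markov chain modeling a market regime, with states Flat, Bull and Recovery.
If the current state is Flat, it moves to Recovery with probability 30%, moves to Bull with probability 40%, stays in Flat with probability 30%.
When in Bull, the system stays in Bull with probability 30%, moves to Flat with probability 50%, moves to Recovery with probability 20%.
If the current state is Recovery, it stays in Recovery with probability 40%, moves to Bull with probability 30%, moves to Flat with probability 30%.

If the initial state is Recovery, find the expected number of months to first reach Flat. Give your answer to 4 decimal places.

2.7778

Let t(s) be the expected number of months to first reach Flat from state s, with t(Flat) = 0. Conditioning on the first month:
t(Bull) = 1 + 0.3·t(Bull) + 0.2·t(Recovery)
t(Recovery) = 1 + 0.3·t(Bull) + 0.4·t(Recovery)
Solving: t(Bull) = 2.2222, t(Recovery) = 2.7778.
Expected months from Recovery to Flat: 2.7778.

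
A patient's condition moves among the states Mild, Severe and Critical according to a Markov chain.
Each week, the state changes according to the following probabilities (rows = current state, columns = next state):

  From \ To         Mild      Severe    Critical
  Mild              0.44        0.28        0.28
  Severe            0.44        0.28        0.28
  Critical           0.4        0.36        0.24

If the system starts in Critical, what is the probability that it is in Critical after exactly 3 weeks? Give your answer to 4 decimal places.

0.2692

Propagate the distribution vector 3 weeks from Critical.
After 0 weeks: (0.0000, 0.0000, 1.0000)
After 1 week: (0.4000, 0.3600, 0.2400)
After 2 weeks: (0.4304, 0.2992, 0.2704)
After 3 weeks: (0.4292, 0.3016, 0.2692)
P(in Critical after 3 weeks) = 0.2692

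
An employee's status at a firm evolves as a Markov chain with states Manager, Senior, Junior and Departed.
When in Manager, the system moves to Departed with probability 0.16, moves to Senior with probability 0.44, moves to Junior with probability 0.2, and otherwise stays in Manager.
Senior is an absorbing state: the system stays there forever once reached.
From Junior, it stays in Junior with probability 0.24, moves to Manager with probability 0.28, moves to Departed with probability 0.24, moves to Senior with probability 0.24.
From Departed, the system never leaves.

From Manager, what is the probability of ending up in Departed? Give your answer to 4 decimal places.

0.3072

Let h(s) be the probability of absorption at Departed starting from transient state s. Then h(Departed) = 1 and h(Senior) = 0. By first-step analysis:
h(Manager) = 0.2·h(Manager) + 0.44·0 + 0.2·h(Junior) + 0.16·1
h(Junior) = 0.28·h(Manager) + 0.24·0 + 0.24·h(Junior) + 0.24·1
Solving: h(Manager) = 0.3072, h(Junior) = 0.4290.
Starting from Manager, the probability is 0.3072.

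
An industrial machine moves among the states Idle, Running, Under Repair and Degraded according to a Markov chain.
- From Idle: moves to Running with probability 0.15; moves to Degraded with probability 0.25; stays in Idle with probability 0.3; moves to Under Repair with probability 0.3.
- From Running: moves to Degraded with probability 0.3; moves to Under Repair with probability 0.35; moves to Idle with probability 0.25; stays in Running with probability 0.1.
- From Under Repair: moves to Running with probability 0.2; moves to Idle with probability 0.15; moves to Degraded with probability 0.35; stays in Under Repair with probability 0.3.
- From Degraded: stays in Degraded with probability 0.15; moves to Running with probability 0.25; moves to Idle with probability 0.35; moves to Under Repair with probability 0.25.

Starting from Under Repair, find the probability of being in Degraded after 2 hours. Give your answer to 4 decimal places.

0.2550

Propagate the distribution vector 2 hours from Under Repair.
After 0 hours: (0.0000, 0.0000, 1.0000, 0.0000)
After 1 hour: (0.1500, 0.2000, 0.3000, 0.3500)
After 2 hours: (0.2625, 0.1900, 0.2925, 0.2550)
P(in Degraded after 2 hours) = 0.2550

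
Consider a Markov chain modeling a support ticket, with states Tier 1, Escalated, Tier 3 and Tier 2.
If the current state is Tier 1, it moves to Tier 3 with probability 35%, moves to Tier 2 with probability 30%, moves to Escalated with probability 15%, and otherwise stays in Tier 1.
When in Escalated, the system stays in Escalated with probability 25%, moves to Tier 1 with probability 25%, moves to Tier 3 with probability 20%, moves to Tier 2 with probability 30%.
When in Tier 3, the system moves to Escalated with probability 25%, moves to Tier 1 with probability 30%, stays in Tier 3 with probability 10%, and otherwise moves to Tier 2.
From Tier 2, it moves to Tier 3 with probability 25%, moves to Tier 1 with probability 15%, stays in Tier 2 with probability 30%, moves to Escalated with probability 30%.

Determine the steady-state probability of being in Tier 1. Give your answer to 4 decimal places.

0.2192

Let the stationary distribution be π with π = πP and π_1 + π_2 + π_3 + π_4 = 1.
π_1 = 0.2·π_1 + 0.25·π_2 + 0.3·π_3 + 0.15·π_4
π_2 = 0.15·π_1 + 0.25·π_2 + 0.25·π_3 + 0.3·π_4
π_3 = 0.35·π_1 + 0.2·π_2 + 0.1·π_3 + 0.25·π_4
Solving with the normalization constraint gives π = (0.2192, 0.2436, 0.2259, 0.3113).
So the stationary probability of Tier 1 is 0.2192.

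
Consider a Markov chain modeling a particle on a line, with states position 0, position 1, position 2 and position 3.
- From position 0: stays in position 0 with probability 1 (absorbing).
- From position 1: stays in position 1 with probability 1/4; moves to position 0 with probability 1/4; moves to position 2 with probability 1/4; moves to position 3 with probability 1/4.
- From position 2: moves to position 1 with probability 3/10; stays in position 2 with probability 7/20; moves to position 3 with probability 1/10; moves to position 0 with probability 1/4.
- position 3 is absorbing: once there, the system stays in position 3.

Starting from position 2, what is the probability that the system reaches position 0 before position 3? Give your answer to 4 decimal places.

0.6364

Let h(s) be the probability of absorption at position 0 starting from transient state s. Then h(position 0) = 1 and h(position 3) = 0. By first-step analysis:
h(position 1) = 0.25·1 + 0.25·h(position 1) + 0.25·h(position 2) + 0.25·0
h(position 2) = 0.25·1 + 0.3·h(position 1) + 0.35·h(position 2) + 0.1·0
Solving: h(position 1) = 0.5455, h(position 2) = 0.6364.
Starting from position 2, the probability is 0.6364.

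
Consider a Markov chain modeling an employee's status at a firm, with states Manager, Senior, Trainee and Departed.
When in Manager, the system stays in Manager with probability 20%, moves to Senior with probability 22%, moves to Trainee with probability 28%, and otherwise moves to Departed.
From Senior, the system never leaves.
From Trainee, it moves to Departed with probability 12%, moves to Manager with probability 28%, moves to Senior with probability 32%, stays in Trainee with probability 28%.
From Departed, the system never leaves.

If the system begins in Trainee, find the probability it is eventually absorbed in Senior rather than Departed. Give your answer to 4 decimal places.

0.6383

Let h(s) be the probability of absorption at Senior starting from transient state s. Then h(Senior) = 1 and h(Departed) = 0. By first-step analysis:
h(Manager) = 0.2·h(Manager) + 0.22·1 + 0.28·h(Trainee) + 0.3·0
h(Trainee) = 0.28·h(Manager) + 0.32·1 + 0.28·h(Trainee) + 0.12·0
Solving: h(Manager) = 0.4984, h(Trainee) = 0.6383.
Starting from Trainee, the probability is 0.6383.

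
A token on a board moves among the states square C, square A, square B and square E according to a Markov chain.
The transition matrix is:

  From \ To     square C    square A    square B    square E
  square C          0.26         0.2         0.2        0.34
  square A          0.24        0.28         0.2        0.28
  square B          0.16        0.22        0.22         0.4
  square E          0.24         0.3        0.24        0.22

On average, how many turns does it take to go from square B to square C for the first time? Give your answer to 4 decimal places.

4.8579

Let t(s) be the expected number of turns to first reach square C from state s, with t(square C) = 0. Conditioning on the first turn:
t(square A) = 1 + 0.28·t(square A) + 0.2·t(square B) + 0.28·t(square E)
t(square B) = 1 + 0.22·t(square A) + 0.22·t(square B) + 0.4·t(square E)
t(square E) = 1 + 0.3·t(square A) + 0.24·t(square B) + 0.22·t(square E)
Solving: t(square A) = 4.4897, t(square B) = 4.8579, t(square E) = 4.5036.
Expected turns from square B to square C: 4.8579.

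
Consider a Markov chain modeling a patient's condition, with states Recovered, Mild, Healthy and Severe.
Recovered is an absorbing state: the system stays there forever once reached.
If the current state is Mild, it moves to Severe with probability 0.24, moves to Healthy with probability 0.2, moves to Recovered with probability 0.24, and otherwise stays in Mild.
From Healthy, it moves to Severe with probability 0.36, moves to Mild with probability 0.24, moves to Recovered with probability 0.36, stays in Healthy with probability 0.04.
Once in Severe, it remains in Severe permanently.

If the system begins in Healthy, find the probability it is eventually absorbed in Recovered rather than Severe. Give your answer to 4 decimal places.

Let h(s) be the probability of absorption at Recovered starting from transient state s. Then h(Recovered) = 1 and h(Severe) = 0. By first-step analysis:
h(Mild) = 0.24·1 + 0.32·h(Mild) + 0.2·h(Healthy) + 0.24·0
h(Healthy) = 0.36·1 + 0.24·h(Mild) + 0.04·h(Healthy) + 0.36·0
Solving: h(Mild) = 0.5000, h(Healthy) = 0.5000.
Starting from Healthy, the probability is 0.5000.

0.5000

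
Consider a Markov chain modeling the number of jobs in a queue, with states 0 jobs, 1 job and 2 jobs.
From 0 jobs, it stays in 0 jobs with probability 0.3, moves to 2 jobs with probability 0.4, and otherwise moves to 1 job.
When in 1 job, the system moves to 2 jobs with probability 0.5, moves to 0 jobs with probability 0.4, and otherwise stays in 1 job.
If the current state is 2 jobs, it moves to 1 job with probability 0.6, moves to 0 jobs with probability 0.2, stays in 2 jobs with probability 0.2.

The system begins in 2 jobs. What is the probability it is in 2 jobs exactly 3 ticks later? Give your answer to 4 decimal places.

Propagate the distribution vector 3 ticks from 2 jobs.
After 0 ticks: (0.0000, 0.0000, 1.0000)
After 1 tick: (0.2000, 0.6000, 0.2000)
After 2 ticks: (0.3400, 0.2400, 0.4200)
After 3 ticks: (0.2820, 0.3780, 0.3400)
P(in 2 jobs after 3 ticks) = 0.3400

0.3400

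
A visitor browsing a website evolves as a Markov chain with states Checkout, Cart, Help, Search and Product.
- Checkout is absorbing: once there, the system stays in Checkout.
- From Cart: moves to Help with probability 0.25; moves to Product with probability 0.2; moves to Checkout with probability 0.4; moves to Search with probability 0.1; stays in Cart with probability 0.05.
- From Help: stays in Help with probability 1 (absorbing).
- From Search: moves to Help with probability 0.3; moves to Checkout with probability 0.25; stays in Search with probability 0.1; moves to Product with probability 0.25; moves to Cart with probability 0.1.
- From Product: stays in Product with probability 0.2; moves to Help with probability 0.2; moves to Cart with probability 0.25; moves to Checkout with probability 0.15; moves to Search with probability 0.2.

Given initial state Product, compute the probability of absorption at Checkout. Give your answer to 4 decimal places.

0.4858

Let h(s) be the probability of absorption at Checkout starting from transient state s. Then h(Checkout) = 1 and h(Help) = 0. By first-step analysis:
h(Cart) = 0.4·1 + 0.05·h(Cart) + 0.25·0 + 0.1·h(Search) + 0.2·h(Product)
h(Search) = 0.25·1 + 0.1·h(Cart) + 0.3·0 + 0.1·h(Search) + 0.25·h(Product)
h(Product) = 0.15·1 + 0.25·h(Cart) + 0.2·0 + 0.2·h(Search) + 0.2·h(Product)
Solving: h(Cart) = 0.5735, h(Search) = 0.4765, h(Product) = 0.4858.
Starting from Product, the probability is 0.4858.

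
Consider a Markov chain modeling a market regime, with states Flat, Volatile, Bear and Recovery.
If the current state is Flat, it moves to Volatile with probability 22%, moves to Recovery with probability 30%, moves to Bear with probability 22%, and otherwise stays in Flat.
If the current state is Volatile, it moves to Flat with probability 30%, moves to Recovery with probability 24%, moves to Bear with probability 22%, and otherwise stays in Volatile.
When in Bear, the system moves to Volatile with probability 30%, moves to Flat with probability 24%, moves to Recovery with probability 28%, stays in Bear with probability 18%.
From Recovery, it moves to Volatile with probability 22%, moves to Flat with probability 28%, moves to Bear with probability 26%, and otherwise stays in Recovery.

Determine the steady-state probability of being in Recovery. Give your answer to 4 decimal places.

0.2651

Let the stationary distribution be π with π = πP and π_1 + π_2 + π_3 + π_4 = 1.
π_1 = 0.26·π_1 + 0.3·π_2 + 0.24·π_3 + 0.28·π_4
π_2 = 0.22·π_1 + 0.24·π_2 + 0.3·π_3 + 0.22·π_4
π_3 = 0.22·π_1 + 0.22·π_2 + 0.18·π_3 + 0.26·π_4
Solving with the normalization constraint gives π = (0.2706, 0.2426, 0.2217, 0.2651).
So the stationary probability of Recovery is 0.2651.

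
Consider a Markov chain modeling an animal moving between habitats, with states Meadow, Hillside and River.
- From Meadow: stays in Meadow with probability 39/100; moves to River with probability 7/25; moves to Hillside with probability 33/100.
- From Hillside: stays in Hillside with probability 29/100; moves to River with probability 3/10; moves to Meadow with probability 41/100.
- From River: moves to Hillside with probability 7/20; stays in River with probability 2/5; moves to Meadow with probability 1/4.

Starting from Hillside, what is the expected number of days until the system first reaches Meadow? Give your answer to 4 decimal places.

2.8037

Let t(s) be the expected number of days to first reach Meadow from state s, with t(Meadow) = 0. Conditioning on the first day:
t(Hillside) = 1 + 0.29·t(Hillside) + 0.3·t(River)
t(River) = 1 + 0.35·t(Hillside) + 0.4·t(River)
Solving: t(Hillside) = 2.8037, t(River) = 3.3022.
Expected days from Hillside to Meadow: 2.8037.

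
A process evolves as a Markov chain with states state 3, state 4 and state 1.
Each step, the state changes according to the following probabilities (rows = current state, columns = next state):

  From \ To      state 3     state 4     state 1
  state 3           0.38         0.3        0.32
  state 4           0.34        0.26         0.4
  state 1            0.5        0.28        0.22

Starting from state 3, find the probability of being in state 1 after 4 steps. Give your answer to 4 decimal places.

Propagate the distribution vector 4 steps from state 3.
After 0 steps: (1.0000, 0.0000, 0.0000)
After 1 step: (0.3800, 0.3000, 0.3200)
After 2 steps: (0.4064, 0.2816, 0.3120)
After 3 steps: (0.4062, 0.2825, 0.3113)
After 4 steps: (0.4061, 0.2825, 0.3115)
P(in state 1 after 4 steps) = 0.3115

0.3115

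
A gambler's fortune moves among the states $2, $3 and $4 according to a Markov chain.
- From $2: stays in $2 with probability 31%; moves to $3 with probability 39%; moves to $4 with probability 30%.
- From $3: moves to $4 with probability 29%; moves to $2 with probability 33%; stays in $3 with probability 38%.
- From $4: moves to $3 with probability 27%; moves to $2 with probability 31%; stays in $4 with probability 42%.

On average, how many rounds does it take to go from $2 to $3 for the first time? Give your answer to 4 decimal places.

Let t(s) be the expected number of rounds to first reach $3 from state s, with t($3) = 0. Conditioning on the first round:
t($2) = 1 + 0.31·t($2) + 0.3·t($4)
t($4) = 1 + 0.31·t($2) + 0.42·t($4)
Solving: t($2) = 2.8646, t($4) = 3.2552.
Expected rounds from $2 to $3: 2.8646.

2.8646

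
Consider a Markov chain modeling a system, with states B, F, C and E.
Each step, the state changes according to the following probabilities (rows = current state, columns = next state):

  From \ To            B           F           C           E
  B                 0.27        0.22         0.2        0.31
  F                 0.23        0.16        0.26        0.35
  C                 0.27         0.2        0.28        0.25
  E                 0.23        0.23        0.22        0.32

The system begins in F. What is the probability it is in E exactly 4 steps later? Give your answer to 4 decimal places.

Propagate the distribution vector 4 steps from F.
After 0 steps: (0.0000, 1.0000, 0.0000, 0.0000)
After 1 step: (0.2300, 0.1600, 0.2600, 0.3500)
After 2 steps: (0.2496, 0.2087, 0.2374, 0.3043)
After 3 steps: (0.2495, 0.2058, 0.2376, 0.3071)
After 4 steps: (0.2495, 0.2060, 0.2375, 0.3070)
P(in E after 4 steps) = 0.3070

0.3070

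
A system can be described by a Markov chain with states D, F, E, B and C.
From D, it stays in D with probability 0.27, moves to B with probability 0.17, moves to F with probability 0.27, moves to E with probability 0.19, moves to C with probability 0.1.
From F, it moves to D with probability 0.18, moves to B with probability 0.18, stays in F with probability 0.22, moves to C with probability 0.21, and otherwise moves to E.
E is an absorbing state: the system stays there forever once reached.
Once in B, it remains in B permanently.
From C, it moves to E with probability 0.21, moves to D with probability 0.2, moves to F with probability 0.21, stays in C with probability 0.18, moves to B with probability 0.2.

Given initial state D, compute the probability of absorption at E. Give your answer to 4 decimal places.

0.5282

Let h(s) be the probability of absorption at E starting from transient state s. Then h(E) = 1 and h(B) = 0. By first-step analysis:
h(D) = 0.27·h(D) + 0.27·h(F) + 0.19·1 + 0.17·0 + 0.1·h(C)
h(F) = 0.18·h(D) + 0.22·h(F) + 0.21·1 + 0.18·0 + 0.21·h(C)
h(C) = 0.2·h(D) + 0.21·h(F) + 0.21·1 + 0.2·0 + 0.18·h(C)
Solving: h(D) = 0.5282, h(F) = 0.5314, h(C) = 0.5210.
Starting from D, the probability is 0.5282.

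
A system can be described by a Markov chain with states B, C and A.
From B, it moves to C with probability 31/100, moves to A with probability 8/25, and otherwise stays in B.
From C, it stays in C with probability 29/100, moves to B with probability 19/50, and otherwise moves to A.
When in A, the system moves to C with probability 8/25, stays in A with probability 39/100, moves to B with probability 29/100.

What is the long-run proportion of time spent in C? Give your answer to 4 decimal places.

0.3073

Let the stationary distribution be π with π = πP and π_1 + π_2 + π_3 = 1.
π_1 = 0.37·π_1 + 0.38·π_2 + 0.29·π_3
π_2 = 0.31·π_1 + 0.29·π_2 + 0.32·π_3
Solving with the normalization constraint gives π = (0.3453, 0.3073, 0.3474).
So the stationary probability of C is 0.3073.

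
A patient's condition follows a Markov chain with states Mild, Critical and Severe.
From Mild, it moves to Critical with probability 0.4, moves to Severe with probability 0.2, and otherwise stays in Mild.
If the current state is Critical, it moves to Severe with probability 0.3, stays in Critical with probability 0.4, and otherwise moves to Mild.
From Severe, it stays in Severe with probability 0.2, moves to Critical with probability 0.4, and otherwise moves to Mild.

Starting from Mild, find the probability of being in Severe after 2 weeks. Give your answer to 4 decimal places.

0.2400

Sum over the intermediate state after 1 week:
P = P(Mild→Mild)·P(Mild→Severe) + P(Mild→Critical)·P(Critical→Severe) + P(Mild→Severe)·P(Severe→Severe)
  = 0.4×0.2 + 0.4×0.3 + 0.2×0.2
  = 0.0800 + 0.1200 + 0.0400 = 0.2400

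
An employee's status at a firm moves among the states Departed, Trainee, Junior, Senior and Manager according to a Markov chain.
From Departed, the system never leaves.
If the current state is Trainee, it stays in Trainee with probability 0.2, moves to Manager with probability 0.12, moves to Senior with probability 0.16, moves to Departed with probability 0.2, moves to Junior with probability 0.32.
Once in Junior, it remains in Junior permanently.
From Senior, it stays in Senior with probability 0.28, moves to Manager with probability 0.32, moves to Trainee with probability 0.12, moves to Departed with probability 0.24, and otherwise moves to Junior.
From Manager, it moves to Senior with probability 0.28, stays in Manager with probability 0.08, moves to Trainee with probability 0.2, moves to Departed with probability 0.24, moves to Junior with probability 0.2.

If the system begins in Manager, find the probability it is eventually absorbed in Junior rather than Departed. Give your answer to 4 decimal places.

0.4362

Let h(s) be the probability of absorption at Junior starting from transient state s. Then h(Junior) = 1 and h(Departed) = 0. By first-step analysis:
h(Trainee) = 0.2·0 + 0.2·h(Trainee) + 0.32·1 + 0.16·h(Senior) + 0.12·h(Manager)
h(Senior) = 0.24·0 + 0.12·h(Trainee) + 0.04·1 + 0.28·h(Senior) + 0.32·h(Manager)
h(Manager) = 0.24·0 + 0.2·h(Trainee) + 0.2·1 + 0.28·h(Senior) + 0.08·h(Manager)
Solving: h(Trainee) = 0.5331, h(Senior) = 0.3383, h(Manager) = 0.4362.
Starting from Manager, the probability is 0.4362.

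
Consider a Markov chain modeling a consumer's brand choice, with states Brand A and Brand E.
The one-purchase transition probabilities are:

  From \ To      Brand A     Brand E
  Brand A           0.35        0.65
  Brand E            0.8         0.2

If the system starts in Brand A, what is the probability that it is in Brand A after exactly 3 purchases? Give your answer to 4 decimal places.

0.5109

Propagate the distribution vector 3 purchases from Brand A.
After 0 purchases: (1.0000, 0.0000)
After 1 purchase: (0.3500, 0.6500)
After 2 purchases: (0.6425, 0.3575)
After 3 purchases: (0.5109, 0.4891)
P(in Brand A after 3 purchases) = 0.5109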